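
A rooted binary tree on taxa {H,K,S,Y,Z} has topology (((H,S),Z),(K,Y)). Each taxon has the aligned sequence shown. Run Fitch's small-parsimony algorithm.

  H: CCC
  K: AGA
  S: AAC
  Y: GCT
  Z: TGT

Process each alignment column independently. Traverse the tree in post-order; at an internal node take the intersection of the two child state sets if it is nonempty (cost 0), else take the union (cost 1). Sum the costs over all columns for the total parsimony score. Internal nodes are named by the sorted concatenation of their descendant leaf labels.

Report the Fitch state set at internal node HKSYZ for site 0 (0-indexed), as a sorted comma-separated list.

A

[col 0] HS: children H:{C}, S:{A} ∪→ {A,C}; cost 1
[col 0] HSZ: children HS:{A,C}, Z:{T} ∪→ {A,C,T}; cost 1
[col 0] KY: children K:{A}, Y:{G} ∪→ {A,G}; cost 1
[col 0] HKSYZ: children HSZ:{A,C,T}, KY:{A,G} ∩→ {A}; cost 0
[col 1] HS: children H:{C}, S:{A} ∪→ {A,C}; cost 1
[col 1] HSZ: children HS:{A,C}, Z:{G} ∪→ {A,C,G}; cost 1
[col 1] KY: children K:{G}, Y:{C} ∪→ {C,G}; cost 1
[col 1] HKSYZ: children HSZ:{A,C,G}, KY:{C,G} ∩→ {C,G}; cost 0
[col 2] HS: children H:{C}, S:{C} ∩→ {C}; cost 0
[col 2] HSZ: children HS:{C}, Z:{T} ∪→ {C,T}; cost 1
[col 2] KY: children K:{A}, Y:{T} ∪→ {A,T}; cost 1
[col 2] HKSYZ: children HSZ:{C,T}, KY:{A,T} ∩→ {T}; cost 0
per-site changes: [3, 3, 2]; total = 8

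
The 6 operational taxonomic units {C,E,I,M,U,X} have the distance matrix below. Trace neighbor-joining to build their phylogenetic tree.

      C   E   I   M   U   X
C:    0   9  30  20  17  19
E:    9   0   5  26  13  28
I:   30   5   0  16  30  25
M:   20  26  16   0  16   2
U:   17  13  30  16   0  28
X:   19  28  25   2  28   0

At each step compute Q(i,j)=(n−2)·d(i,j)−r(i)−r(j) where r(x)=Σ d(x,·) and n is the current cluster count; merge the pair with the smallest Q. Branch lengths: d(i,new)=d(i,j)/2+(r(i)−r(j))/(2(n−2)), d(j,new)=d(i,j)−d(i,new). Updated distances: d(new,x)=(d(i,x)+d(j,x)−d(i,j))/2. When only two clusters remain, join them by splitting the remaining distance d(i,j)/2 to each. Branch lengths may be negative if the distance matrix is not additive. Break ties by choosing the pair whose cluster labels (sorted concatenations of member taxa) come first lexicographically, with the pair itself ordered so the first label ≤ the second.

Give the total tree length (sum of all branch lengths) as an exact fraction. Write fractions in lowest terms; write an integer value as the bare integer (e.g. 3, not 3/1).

89/2

1. join M+X (d=2, Q=-174) ⇒ MX; edges |M|=-7/4, |X|=15/4
  updated: d(C,MX)=37/2, d(E,MX)=26, d(I,MX)=39/2, d(MX,U)=21
2. join E+I (d=5, Q=-245/2) ⇒ EI; edges |E|=-11/4, |I|=31/4
  updated: d(C,EI)=17, d(EI,MX)=81/4, d(EI,U)=19
3. join C+U (d=17, Q=-151/2) ⇒ CU; edges |C|=59/8, |U|=77/8
  updated: d(CU,EI)=19/2, d(CU,MX)=45/4
4. join CU+EI (d=19/2, Q=-41) ⇒ CEIU; edges |CU|=1/4, |EI|=37/4
  updated: d(CEIU,MX)=11
5. join CEIU+MX (d=11) ⇒ CEIMUX; edges |CEIU|=11/2, |MX|=11/2
final tree: (((C:59/8,U:77/8):1/4,(E:-11/4,I:31/4):37/4):11/2,(M:-7/4,X:15/4):11/2)
total length: 89/2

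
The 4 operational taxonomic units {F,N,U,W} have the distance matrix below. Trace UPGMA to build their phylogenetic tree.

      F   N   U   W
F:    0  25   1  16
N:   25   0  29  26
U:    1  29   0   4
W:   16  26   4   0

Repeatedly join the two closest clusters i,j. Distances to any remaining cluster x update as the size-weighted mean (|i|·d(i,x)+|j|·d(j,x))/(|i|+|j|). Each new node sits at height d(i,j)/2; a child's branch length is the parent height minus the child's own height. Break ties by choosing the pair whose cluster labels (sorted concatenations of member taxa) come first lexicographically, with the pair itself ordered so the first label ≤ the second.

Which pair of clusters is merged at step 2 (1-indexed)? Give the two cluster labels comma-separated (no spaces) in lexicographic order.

FU,W

1. join F+U (d=1) ⇒ FU; edges |F|=1/2, |U|=1/2
  updated: d(FU,N)=27, d(FU,W)=10
2. join FU+W (d=10) ⇒ FUW; edges |FU|=9/2, |W|=5
  updated: d(FUW,N)=80/3
3. join FUW+N (d=80/3) ⇒ FNUW; edges |FUW|=25/3, |N|=40/3
final tree: (((F:1/2,U:1/2):9/2,W:5):25/3,N:40/3)
total length: 193/6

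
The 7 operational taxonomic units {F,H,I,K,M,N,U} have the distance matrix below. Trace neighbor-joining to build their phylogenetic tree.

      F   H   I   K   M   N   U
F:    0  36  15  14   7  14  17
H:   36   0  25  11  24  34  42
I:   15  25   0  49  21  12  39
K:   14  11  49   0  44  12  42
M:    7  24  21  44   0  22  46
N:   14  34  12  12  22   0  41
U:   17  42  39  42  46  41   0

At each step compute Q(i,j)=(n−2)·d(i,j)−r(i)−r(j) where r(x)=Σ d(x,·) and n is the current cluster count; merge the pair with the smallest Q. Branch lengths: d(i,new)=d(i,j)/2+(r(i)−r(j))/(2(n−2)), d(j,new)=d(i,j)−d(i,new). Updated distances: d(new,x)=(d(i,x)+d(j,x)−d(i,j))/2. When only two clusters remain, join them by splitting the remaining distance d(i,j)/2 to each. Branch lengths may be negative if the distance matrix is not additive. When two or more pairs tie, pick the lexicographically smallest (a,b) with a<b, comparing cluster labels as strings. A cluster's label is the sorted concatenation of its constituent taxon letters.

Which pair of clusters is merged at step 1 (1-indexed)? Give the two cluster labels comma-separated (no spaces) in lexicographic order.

H,K

1. join H+K (d=11, Q=-289) ⇒ HK; edges |H|=11/2, |K|=11/2
  updated: d(F,HK)=39/2, d(HK,I)=63/2, d(HK,M)=57/2, d(HK,N)=35/2, d(HK,U)=73/2
2. join F+U (d=17, Q=-184) ⇒ FU; edges |F|=-39/8, |U|=175/8
  updated: d(FU,HK)=39/2, d(FU,I)=37/2, d(FU,M)=18, d(FU,N)=19
3. join I+N (d=12, Q=-235/2) ⇒ IN; edges |I|=97/12, |N|=47/12
  updated: d(FU,IN)=51/4, d(HK,IN)=37/2, d(IN,M)=31/2
4. join FU+HK (d=39/2, Q=-311/4) ⇒ FHKU; edges |FU|=91/16, |HK|=221/16
  updated: d(FHKU,IN)=47/8, d(FHKU,M)=27/2
5. join FHKU+IN (d=47/8, Q=-279/8) ⇒ FHIKNU; edges |FHKU|=31/16, |IN|=63/16
  updated: d(FHIKNU,M)=185/16
6. join FHIKNU+M (d=185/16) ⇒ FHIKMNU; edges |FHIKNU|=185/32, |M|=185/32
final tree: ((((F:-39/8,U:175/8):91/16,(H:11/2,K:11/2):221/16):31/16,(I:97/12,N:47/12):63/16):185/32,M:185/32)
total length: 1231/16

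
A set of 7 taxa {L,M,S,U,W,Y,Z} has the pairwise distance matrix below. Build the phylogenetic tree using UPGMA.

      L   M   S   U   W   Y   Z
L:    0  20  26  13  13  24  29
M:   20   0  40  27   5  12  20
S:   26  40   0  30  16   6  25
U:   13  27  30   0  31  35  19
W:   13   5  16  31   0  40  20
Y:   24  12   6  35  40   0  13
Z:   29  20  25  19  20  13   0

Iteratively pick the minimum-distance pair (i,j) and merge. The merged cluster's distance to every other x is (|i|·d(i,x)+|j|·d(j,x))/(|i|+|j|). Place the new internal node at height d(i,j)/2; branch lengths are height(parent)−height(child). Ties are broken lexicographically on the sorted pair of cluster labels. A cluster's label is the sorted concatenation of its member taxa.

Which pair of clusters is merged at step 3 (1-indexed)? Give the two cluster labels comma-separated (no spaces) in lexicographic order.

L,U

1. join M+W (d=5) ⇒ MW; edges |M|=5/2, |W|=5/2
  updated: d(L,MW)=33/2, d(MW,S)=28, d(MW,U)=29, d(MW,Y)=26, d(MW,Z)=20
2. join S+Y (d=6) ⇒ SY; edges |S|=3, |Y|=3
  updated: d(L,SY)=25, d(MW,SY)=27, d(SY,U)=65/2, d(SY,Z)=19
3. join L+U (d=13) ⇒ LU; edges |L|=13/2, |U|=13/2
  updated: d(LU,MW)=91/4, d(LU,SY)=115/4, d(LU,Z)=24
4. join SY+Z (d=19) ⇒ SYZ; edges |SY|=13/2, |Z|=19/2
  updated: d(LU,SYZ)=163/6, d(MW,SYZ)=74/3
5. join LU+MW (d=91/4) ⇒ LMUW; edges |LU|=39/8, |MW|=71/8
  updated: d(LMUW,SYZ)=311/12
6. join LMUW+SYZ (d=311/12) ⇒ LMSUWYZ; edges |LMUW|=19/12, |SYZ|=83/24
final tree: (((L:13/2,U:13/2):39/8,(M:5/2,W:5/2):71/8):19/12,((S:3,Y:3):13/2,Z:19/2):83/24)
total length: 1411/24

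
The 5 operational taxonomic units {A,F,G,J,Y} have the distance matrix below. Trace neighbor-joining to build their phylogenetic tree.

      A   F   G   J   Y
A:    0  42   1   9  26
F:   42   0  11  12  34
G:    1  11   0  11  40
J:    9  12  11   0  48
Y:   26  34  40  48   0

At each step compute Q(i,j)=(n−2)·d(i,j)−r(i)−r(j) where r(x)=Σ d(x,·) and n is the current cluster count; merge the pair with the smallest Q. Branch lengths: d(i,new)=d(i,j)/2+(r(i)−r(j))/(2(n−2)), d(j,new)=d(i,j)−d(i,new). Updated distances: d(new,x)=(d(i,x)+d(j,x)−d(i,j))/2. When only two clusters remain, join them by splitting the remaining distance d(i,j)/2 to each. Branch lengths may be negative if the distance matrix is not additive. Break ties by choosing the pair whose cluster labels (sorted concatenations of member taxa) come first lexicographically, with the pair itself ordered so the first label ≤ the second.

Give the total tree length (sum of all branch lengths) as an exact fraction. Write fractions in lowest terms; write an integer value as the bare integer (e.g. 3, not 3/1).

iteration 1: select A,Y (d=26, Q=-148); attach at lengths (4/3, 74/3); label the merged cluster AY
  updated: d(AY,F)=25, d(AY,G)=15/2, d(AY,J)=31/2
iteration 2: select AY,G (d=15/2, Q=-125/2); attach at lengths (67/8, -7/8); label the merged cluster AGY
  updated: d(AGY,F)=57/4, d(AGY,J)=19/2
iteration 3: select AGY,F (d=57/4, Q=-143/4); attach at lengths (47/8, 67/8); label the merged cluster AFGY
  updated: d(AFGY,J)=29/8
iteration 4: select AFGY,J (d=29/8); attach at lengths (29/16, 29/16); label the merged cluster AFGJY
final tree: ((((A:4/3,Y:74/3):67/8,G:-7/8):47/8,F:67/8):29/16,J:29/16)
total length: 411/8

411/8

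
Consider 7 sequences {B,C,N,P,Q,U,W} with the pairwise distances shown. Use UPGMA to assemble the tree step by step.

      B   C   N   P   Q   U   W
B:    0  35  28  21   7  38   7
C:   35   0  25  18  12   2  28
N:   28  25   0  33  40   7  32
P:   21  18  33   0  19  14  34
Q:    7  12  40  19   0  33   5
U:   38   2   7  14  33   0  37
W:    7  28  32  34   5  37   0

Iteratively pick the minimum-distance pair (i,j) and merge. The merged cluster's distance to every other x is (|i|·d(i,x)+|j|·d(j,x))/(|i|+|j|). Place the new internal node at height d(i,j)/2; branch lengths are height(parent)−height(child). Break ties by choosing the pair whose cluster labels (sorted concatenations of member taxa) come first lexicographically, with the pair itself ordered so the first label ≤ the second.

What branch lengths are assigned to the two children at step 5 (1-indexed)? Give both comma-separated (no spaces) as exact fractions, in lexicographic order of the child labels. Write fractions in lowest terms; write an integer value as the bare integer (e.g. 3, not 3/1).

iteration 1: select C,U (d=2); attach at lengths (1, 1); label the merged cluster CU
  updated: d(B,CU)=73/2, d(CU,N)=16, d(CU,P)=16, d(CU,Q)=45/2, d(CU,W)=65/2
iteration 2: select Q,W (d=5); attach at lengths (5/2, 5/2); label the merged cluster QW
  updated: d(B,QW)=7, d(CU,QW)=55/2, d(N,QW)=36, d(P,QW)=53/2
iteration 3: select B,QW (d=7); attach at lengths (7/2, 1); label the merged cluster BQW
  updated: d(BQW,CU)=61/2, d(BQW,N)=100/3, d(BQW,P)=74/3
iteration 4: select CU,N (d=16); attach at lengths (7, 8); label the merged cluster CNU
  updated: d(BQW,CNU)=283/9, d(CNU,P)=65/3
iteration 5: select CNU,P (d=65/3); attach at lengths (17/6, 65/6); label the merged cluster CNPU
  updated: d(BQW,CNPU)=119/4
iteration 6: select BQW,CNPU (d=119/4); attach at lengths (91/8, 97/24); label the merged cluster BCNPQUW
final tree: ((B:7/2,(Q:5/2,W:5/2):1):91/8,(((C:1,U:1):7,N:8):17/6,P:65/6):97/24)
total length: 667/12

17/6,65/6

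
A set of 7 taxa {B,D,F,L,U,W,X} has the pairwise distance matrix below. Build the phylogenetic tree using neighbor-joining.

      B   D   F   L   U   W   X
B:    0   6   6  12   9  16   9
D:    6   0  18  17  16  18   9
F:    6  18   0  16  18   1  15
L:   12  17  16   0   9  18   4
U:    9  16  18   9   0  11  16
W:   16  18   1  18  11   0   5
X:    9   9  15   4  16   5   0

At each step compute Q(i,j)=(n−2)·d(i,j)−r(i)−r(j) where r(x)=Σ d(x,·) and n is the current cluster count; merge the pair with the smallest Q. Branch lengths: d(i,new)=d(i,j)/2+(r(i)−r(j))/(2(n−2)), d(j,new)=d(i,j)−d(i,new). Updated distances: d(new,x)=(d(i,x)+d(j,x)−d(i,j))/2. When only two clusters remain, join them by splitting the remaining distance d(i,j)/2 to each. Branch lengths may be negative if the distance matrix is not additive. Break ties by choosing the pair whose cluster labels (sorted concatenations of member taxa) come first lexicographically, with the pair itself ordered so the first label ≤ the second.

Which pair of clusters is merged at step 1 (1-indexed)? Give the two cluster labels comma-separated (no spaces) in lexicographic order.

step 1: merge (F,W) at d=1, Q=-138; branch lengths F→1, W→0; new cluster FW
  updated: d(B,FW)=21/2, d(D,FW)=35/2, d(FW,L)=33/2, d(FW,U)=14, d(FW,X)=19/2
step 2: merge (L,X) at d=4, Q=-90; branch lengths L→27/8, X→5/8; new cluster LX
  updated: d(B,LX)=17/2, d(D,LX)=11, d(FW,LX)=11, d(LX,U)=21/2
step 3: merge (B,D) at d=6, Q=-133/2; branch lengths B→1/4, D→23/4; new cluster BD
  updated: d(BD,FW)=11, d(BD,LX)=27/4, d(BD,U)=19/2
step 4: merge (BD,U) at d=19/2, Q=-169/4; branch lengths BD→49/16, U→103/16; new cluster BDU
  updated: d(BDU,FW)=31/4, d(BDU,LX)=31/8
step 5: merge (BDU,FW) at d=31/4, Q=-181/8; branch lengths BDU→5/16, FW→119/16; new cluster BDFUW
  updated: d(BDFUW,LX)=57/16
step 6: merge (BDFUW,LX) at d=57/16; branch lengths BDFUW→57/32, LX→57/32; new cluster BDFLUWX
final tree: ((((B:1/4,D:23/4):49/16,U:103/16):5/16,(F:1,W:0):119/16):57/32,(L:27/8,X:5/8):57/32)
total length: 509/16

F,W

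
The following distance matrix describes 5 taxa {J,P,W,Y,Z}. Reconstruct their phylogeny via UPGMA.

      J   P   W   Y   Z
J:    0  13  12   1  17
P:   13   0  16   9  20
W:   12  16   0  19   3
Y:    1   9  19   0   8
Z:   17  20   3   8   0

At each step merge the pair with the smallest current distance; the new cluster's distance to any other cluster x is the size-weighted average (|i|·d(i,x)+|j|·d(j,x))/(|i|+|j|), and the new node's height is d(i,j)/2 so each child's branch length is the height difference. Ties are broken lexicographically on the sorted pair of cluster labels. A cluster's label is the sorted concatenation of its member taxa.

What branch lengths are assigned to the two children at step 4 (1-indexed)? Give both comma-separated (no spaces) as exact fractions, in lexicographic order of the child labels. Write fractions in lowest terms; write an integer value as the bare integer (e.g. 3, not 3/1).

13/6,37/6

step 1: merge (J,Y) at d=1; branch lengths J→1/2, Y→1/2; new cluster JY
  updated: d(JY,P)=11, d(JY,W)=31/2, d(JY,Z)=25/2
step 2: merge (W,Z) at d=3; branch lengths W→3/2, Z→3/2; new cluster WZ
  updated: d(JY,WZ)=14, d(P,WZ)=18
step 3: merge (JY,P) at d=11; branch lengths JY→5, P→11/2; new cluster JPY
  updated: d(JPY,WZ)=46/3
step 4: merge (JPY,WZ) at d=46/3; branch lengths JPY→13/6, WZ→37/6; new cluster JPWYZ
final tree: (((J:1/2,Y:1/2):5,P:11/2):13/6,(W:3/2,Z:3/2):37/6)
total length: 137/6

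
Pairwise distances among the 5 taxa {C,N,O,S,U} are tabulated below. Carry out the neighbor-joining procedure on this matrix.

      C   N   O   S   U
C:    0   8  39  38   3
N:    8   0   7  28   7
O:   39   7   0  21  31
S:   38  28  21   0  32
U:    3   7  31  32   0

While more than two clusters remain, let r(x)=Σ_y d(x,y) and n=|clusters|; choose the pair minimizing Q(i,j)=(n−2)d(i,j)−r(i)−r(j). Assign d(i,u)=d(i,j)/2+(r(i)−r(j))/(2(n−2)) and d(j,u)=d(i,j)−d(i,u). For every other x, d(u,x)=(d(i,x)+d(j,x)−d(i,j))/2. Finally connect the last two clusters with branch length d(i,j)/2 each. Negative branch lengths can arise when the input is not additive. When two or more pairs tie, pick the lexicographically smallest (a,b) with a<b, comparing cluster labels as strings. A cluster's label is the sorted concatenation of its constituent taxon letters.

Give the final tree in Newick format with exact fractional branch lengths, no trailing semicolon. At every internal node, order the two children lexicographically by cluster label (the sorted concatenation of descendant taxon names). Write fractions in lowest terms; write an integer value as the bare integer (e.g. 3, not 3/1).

step 1: merge (O,S) at d=21, Q=-154; branch lengths O→7, S→14; new cluster OS
  updated: d(C,OS)=28, d(N,OS)=7, d(OS,U)=21
step 2: merge (C,U) at d=3, Q=-64; branch lengths C→7/2, U→-1/2; new cluster CU
  updated: d(CU,N)=6, d(CU,OS)=23
step 3: merge (CU,N) at d=6, Q=-36; branch lengths CU→11, N→-5; new cluster CNU
  updated: d(CNU,OS)=12
step 4: merge (CNU,OS) at d=12; branch lengths CNU→6, OS→6; new cluster CNOSU
final tree: (((C:7/2,U:-1/2):11,N:-5):6,(O:7,S:14):6)
total length: 42

(((C:7/2,U:-1/2):11,N:-5):6,(O:7,S:14):6)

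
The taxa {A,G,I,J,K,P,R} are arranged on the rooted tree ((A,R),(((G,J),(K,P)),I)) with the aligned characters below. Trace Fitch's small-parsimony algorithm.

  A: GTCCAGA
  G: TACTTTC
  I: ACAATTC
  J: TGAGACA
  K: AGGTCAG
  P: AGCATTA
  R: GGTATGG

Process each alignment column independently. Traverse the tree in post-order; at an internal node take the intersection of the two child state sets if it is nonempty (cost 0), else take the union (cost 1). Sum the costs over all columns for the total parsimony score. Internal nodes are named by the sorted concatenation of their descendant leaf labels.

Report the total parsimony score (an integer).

site 0, node AR: A={G} ∩ R={G} → {G} (+0)
site 0, node GJ: G={T} ∩ J={T} → {T} (+0)
site 0, node KP: K={A} ∩ P={A} → {A} (+0)
site 0, node GJKP: GJ={T} ∪ KP={A} → {A,T} (+1)
site 0, node GIJKP: GJKP={A,T} ∩ I={A} → {A} (+0)
site 0, node AGIJKPR: AR={G} ∪ GIJKP={A} → {A,G} (+1)
site 1, node AR: A={T} ∪ R={G} → {G,T} (+1)
site 1, node GJ: G={A} ∪ J={G} → {A,G} (+1)
site 1, node KP: K={G} ∩ P={G} → {G} (+0)
site 1, node GJKP: GJ={A,G} ∩ KP={G} → {G} (+0)
site 1, node GIJKP: GJKP={G} ∪ I={C} → {C,G} (+1)
site 1, node AGIJKPR: AR={G,T} ∩ GIJKP={C,G} → {G} (+0)
site 2, node AR: A={C} ∪ R={T} → {C,T} (+1)
site 2, node GJ: G={C} ∪ J={A} → {A,C} (+1)
site 2, node KP: K={G} ∪ P={C} → {C,G} (+1)
site 2, node GJKP: GJ={A,C} ∩ KP={C,G} → {C} (+0)
site 2, node GIJKP: GJKP={C} ∪ I={A} → {A,C} (+1)
site 2, node AGIJKPR: AR={C,T} ∩ GIJKP={A,C} → {C} (+0)
site 3, node AR: A={C} ∪ R={A} → {A,C} (+1)
site 3, node GJ: G={T} ∪ J={G} → {G,T} (+1)
site 3, node KP: K={T} ∪ P={A} → {A,T} (+1)
site 3, node GJKP: GJ={G,T} ∩ KP={A,T} → {T} (+0)
site 3, node GIJKP: GJKP={T} ∪ I={A} → {A,T} (+1)
site 3, node AGIJKPR: AR={A,C} ∩ GIJKP={A,T} → {A} (+0)
site 4, node AR: A={A} ∪ R={T} → {A,T} (+1)
site 4, node GJ: G={T} ∪ J={A} → {A,T} (+1)
site 4, node KP: K={C} ∪ P={T} → {C,T} (+1)
site 4, node GJKP: GJ={A,T} ∩ KP={C,T} → {T} (+0)
site 4, node GIJKP: GJKP={T} ∩ I={T} → {T} (+0)
site 4, node AGIJKPR: AR={A,T} ∩ GIJKP={T} → {T} (+0)
site 5, node AR: A={G} ∩ R={G} → {G} (+0)
site 5, node GJ: G={T} ∪ J={C} → {C,T} (+1)
site 5, node KP: K={A} ∪ P={T} → {A,T} (+1)
site 5, node GJKP: GJ={C,T} ∩ KP={A,T} → {T} (+0)
site 5, node GIJKP: GJKP={T} ∩ I={T} → {T} (+0)
site 5, node AGIJKPR: AR={G} ∪ GIJKP={T} → {G,T} (+1)
site 6, node AR: A={A} ∪ R={G} → {A,G} (+1)
site 6, node GJ: G={C} ∪ J={A} → {A,C} (+1)
site 6, node KP: K={G} ∪ P={A} → {A,G} (+1)
site 6, node GJKP: GJ={A,C} ∩ KP={A,G} → {A} (+0)
site 6, node GIJKP: GJKP={A} ∪ I={C} → {A,C} (+1)
site 6, node AGIJKPR: AR={A,G} ∩ GIJKP={A,C} → {A} (+0)
per-site changes: [2, 3, 4, 4, 3, 3, 4]; total = 23

23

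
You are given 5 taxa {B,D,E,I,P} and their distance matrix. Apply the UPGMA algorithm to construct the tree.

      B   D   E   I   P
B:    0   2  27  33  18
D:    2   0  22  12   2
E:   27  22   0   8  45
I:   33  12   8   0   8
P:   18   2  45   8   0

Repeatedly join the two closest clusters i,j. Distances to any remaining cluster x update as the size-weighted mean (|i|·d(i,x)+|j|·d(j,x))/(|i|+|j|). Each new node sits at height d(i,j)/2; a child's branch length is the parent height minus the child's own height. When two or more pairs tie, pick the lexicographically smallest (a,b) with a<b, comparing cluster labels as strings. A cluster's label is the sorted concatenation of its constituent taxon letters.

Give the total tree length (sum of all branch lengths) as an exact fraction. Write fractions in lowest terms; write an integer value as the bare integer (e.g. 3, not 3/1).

step 1: merge (B,D) at d=2; branch lengths B→1, D→1; new cluster BD
  updated: d(BD,E)=49/2, d(BD,I)=45/2, d(BD,P)=10
step 2: merge (E,I) at d=8; branch lengths E→4, I→4; new cluster EI
  updated: d(BD,EI)=47/2, d(EI,P)=53/2
step 3: merge (BD,P) at d=10; branch lengths BD→4, P→5; new cluster BDP
  updated: d(BDP,EI)=49/2
step 4: merge (BDP,EI) at d=49/2; branch lengths BDP→29/4, EI→33/4; new cluster BDEIP
final tree: (((B:1,D:1):4,P:5):29/4,(E:4,I:4):33/4)
total length: 69/2

69/2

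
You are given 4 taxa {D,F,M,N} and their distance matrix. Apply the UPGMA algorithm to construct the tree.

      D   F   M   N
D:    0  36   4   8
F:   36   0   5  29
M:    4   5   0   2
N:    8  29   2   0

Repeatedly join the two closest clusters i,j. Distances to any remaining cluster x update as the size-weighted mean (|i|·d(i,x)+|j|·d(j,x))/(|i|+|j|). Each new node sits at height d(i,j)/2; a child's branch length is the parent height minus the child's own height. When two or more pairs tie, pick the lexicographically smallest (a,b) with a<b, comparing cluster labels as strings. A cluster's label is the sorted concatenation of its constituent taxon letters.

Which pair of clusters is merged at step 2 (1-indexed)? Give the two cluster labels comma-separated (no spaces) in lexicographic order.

D,MN

iteration 1: select M,N (d=2); attach at lengths (1, 1); label the merged cluster MN
  updated: d(D,MN)=6, d(F,MN)=17
iteration 2: select D,MN (d=6); attach at lengths (3, 2); label the merged cluster DMN
  updated: d(DMN,F)=70/3
iteration 3: select DMN,F (d=70/3); attach at lengths (26/3, 35/3); label the merged cluster DFMN
final tree: ((D:3,(M:1,N:1):2):26/3,F:35/3)
total length: 82/3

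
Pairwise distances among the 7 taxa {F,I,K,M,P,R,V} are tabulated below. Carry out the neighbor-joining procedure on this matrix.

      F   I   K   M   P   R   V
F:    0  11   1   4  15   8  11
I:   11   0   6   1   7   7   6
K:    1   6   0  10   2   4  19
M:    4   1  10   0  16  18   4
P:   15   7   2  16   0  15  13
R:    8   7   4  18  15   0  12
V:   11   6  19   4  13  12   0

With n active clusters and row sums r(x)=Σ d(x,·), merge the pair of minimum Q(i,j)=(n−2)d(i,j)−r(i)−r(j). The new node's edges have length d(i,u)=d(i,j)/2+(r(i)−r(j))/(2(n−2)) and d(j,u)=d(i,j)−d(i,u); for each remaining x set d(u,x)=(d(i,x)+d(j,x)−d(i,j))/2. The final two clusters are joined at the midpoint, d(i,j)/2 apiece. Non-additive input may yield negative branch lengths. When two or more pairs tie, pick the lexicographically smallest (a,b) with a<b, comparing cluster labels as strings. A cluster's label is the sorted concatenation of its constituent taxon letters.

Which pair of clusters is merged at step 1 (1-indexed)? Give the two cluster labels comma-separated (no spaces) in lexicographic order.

iteration 1: select K,P (d=2, Q=-100); attach at lengths (-8/5, 18/5); label the merged cluster KP
  updated: d(F,KP)=7, d(I,KP)=11/2, d(KP,M)=12, d(KP,R)=17/2, d(KP,V)=15
iteration 2: select M,V (d=4, Q=-71); attach at lengths (7/8, 25/8); label the merged cluster MV
  updated: d(F,MV)=11/2, d(I,MV)=3/2, d(KP,MV)=23/2, d(MV,R)=13
iteration 3: select I,MV (d=3/2, Q=-52); attach at lengths (-1/3, 11/6); label the merged cluster IMV
  updated: d(F,IMV)=15/2, d(IMV,KP)=31/4, d(IMV,R)=37/4
iteration 4: select F,R (d=8, Q=-129/4); attach at lengths (51/16, 77/16); label the merged cluster FR
  updated: d(FR,IMV)=35/8, d(FR,KP)=15/4
iteration 5: select FR,IMV (d=35/8, Q=-127/8); attach at lengths (3/16, 67/16); label the merged cluster FIMRV
  updated: d(FIMRV,KP)=57/16
iteration 6: select FIMRV,KP (d=57/16); attach at lengths (57/32, 57/32); label the merged cluster FIKMPRV
final tree: (((F:51/16,R:77/16):3/16,(I:-1/3,(M:7/8,V:25/8):11/6):67/16):57/32,(K:-8/5,P:18/5):57/32)
total length: 375/16

K,P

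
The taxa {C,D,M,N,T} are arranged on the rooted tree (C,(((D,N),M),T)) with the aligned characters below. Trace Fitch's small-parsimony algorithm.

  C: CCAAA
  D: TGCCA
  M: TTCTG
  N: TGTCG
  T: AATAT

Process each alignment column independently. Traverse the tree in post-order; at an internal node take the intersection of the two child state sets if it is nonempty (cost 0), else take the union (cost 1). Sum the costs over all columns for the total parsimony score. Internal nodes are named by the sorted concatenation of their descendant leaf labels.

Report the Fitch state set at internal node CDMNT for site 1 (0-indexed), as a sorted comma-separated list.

site 0, node DN: D={T} ∩ N={T} → {T} (+0)
site 0, node DMN: DN={T} ∩ M={T} → {T} (+0)
site 0, node DMNT: DMN={T} ∪ T={A} → {A,T} (+1)
site 0, node CDMNT: C={C} ∪ DMNT={A,T} → {A,C,T} (+1)
site 1, node DN: D={G} ∩ N={G} → {G} (+0)
site 1, node DMN: DN={G} ∪ M={T} → {G,T} (+1)
site 1, node DMNT: DMN={G,T} ∪ T={A} → {A,G,T} (+1)
site 1, node CDMNT: C={C} ∪ DMNT={A,G,T} → {A,C,G,T} (+1)
site 2, node DN: D={C} ∪ N={T} → {C,T} (+1)
site 2, node DMN: DN={C,T} ∩ M={C} → {C} (+0)
site 2, node DMNT: DMN={C} ∪ T={T} → {C,T} (+1)
site 2, node CDMNT: C={A} ∪ DMNT={C,T} → {A,C,T} (+1)
site 3, node DN: D={C} ∩ N={C} → {C} (+0)
site 3, node DMN: DN={C} ∪ M={T} → {C,T} (+1)
site 3, node DMNT: DMN={C,T} ∪ T={A} → {A,C,T} (+1)
site 3, node CDMNT: C={A} ∩ DMNT={A,C,T} → {A} (+0)
site 4, node DN: D={A} ∪ N={G} → {A,G} (+1)
site 4, node DMN: DN={A,G} ∩ M={G} → {G} (+0)
site 4, node DMNT: DMN={G} ∪ T={T} → {G,T} (+1)
site 4, node CDMNT: C={A} ∪ DMNT={G,T} → {A,G,T} (+1)
per-site changes: [2, 3, 3, 2, 3]; total = 13

A,C,G,T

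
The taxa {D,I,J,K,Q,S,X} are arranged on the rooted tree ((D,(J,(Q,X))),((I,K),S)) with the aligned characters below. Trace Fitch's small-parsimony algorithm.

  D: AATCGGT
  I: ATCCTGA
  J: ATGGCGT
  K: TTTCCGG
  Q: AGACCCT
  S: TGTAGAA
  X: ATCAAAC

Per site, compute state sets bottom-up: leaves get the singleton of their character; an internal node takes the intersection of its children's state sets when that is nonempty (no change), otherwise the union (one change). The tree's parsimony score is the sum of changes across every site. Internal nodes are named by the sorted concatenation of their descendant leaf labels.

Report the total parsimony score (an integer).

[col 0] QX: children Q:{A}, X:{A} ∩→ {A}; cost 0
[col 0] JQX: children J:{A}, QX:{A} ∩→ {A}; cost 0
[col 0] DJQX: children D:{A}, JQX:{A} ∩→ {A}; cost 0
[col 0] IK: children I:{A}, K:{T} ∪→ {A,T}; cost 1
[col 0] IKS: children IK:{A,T}, S:{T} ∩→ {T}; cost 0
[col 0] DIJKQSX: children DJQX:{A}, IKS:{T} ∪→ {A,T}; cost 1
[col 1] QX: children Q:{G}, X:{T} ∪→ {G,T}; cost 1
[col 1] JQX: children J:{T}, QX:{G,T} ∩→ {T}; cost 0
[col 1] DJQX: children D:{A}, JQX:{T} ∪→ {A,T}; cost 1
[col 1] IK: children I:{T}, K:{T} ∩→ {T}; cost 0
[col 1] IKS: children IK:{T}, S:{G} ∪→ {G,T}; cost 1
[col 1] DIJKQSX: children DJQX:{A,T}, IKS:{G,T} ∩→ {T}; cost 0
[col 2] QX: children Q:{A}, X:{C} ∪→ {A,C}; cost 1
[col 2] JQX: children J:{G}, QX:{A,C} ∪→ {A,C,G}; cost 1
[col 2] DJQX: children D:{T}, JQX:{A,C,G} ∪→ {A,C,G,T}; cost 1
[col 2] IK: children I:{C}, K:{T} ∪→ {C,T}; cost 1
[col 2] IKS: children IK:{C,T}, S:{T} ∩→ {T}; cost 0
[col 2] DIJKQSX: children DJQX:{A,C,G,T}, IKS:{T} ∩→ {T}; cost 0
[col 3] QX: children Q:{C}, X:{A} ∪→ {A,C}; cost 1
[col 3] JQX: children J:{G}, QX:{A,C} ∪→ {A,C,G}; cost 1
[col 3] DJQX: children D:{C}, JQX:{A,C,G} ∩→ {C}; cost 0
[col 3] IK: children I:{C}, K:{C} ∩→ {C}; cost 0
[col 3] IKS: children IK:{C}, S:{A} ∪→ {A,C}; cost 1
[col 3] DIJKQSX: children DJQX:{C}, IKS:{A,C} ∩→ {C}; cost 0
[col 4] QX: children Q:{C}, X:{A} ∪→ {A,C}; cost 1
[col 4] JQX: children J:{C}, QX:{A,C} ∩→ {C}; cost 0
[col 4] DJQX: children D:{G}, JQX:{C} ∪→ {C,G}; cost 1
[col 4] IK: children I:{T}, K:{C} ∪→ {C,T}; cost 1
[col 4] IKS: children IK:{C,T}, S:{G} ∪→ {C,G,T}; cost 1
[col 4] DIJKQSX: children DJQX:{C,G}, IKS:{C,G,T} ∩→ {C,G}; cost 0
[col 5] QX: children Q:{C}, X:{A} ∪→ {A,C}; cost 1
[col 5] JQX: children J:{G}, QX:{A,C} ∪→ {A,C,G}; cost 1
[col 5] DJQX: children D:{G}, JQX:{A,C,G} ∩→ {G}; cost 0
[col 5] IK: children I:{G}, K:{G} ∩→ {G}; cost 0
[col 5] IKS: children IK:{G}, S:{A} ∪→ {A,G}; cost 1
[col 5] DIJKQSX: children DJQX:{G}, IKS:{A,G} ∩→ {G}; cost 0
[col 6] QX: children Q:{T}, X:{C} ∪→ {C,T}; cost 1
[col 6] JQX: children J:{T}, QX:{C,T} ∩→ {T}; cost 0
[col 6] DJQX: children D:{T}, JQX:{T} ∩→ {T}; cost 0
[col 6] IK: children I:{A}, K:{G} ∪→ {A,G}; cost 1
[col 6] IKS: children IK:{A,G}, S:{A} ∩→ {A}; cost 0
[col 6] DIJKQSX: children DJQX:{T}, IKS:{A} ∪→ {A,T}; cost 1
per-site changes: [2, 3, 4, 3, 4, 3, 3]; total = 22

22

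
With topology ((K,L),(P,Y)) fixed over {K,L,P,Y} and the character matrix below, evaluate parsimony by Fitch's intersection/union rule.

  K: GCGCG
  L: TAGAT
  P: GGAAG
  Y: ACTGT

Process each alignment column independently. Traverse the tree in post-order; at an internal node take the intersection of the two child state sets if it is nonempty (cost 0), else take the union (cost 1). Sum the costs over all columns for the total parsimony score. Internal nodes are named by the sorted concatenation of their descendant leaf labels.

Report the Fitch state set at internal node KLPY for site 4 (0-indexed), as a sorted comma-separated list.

G,T

[col 0] KL: children K:{G}, L:{T} ∪→ {G,T}; cost 1
[col 0] PY: children P:{G}, Y:{A} ∪→ {A,G}; cost 1
[col 0] KLPY: children KL:{G,T}, PY:{A,G} ∩→ {G}; cost 0
[col 1] KL: children K:{C}, L:{A} ∪→ {A,C}; cost 1
[col 1] PY: children P:{G}, Y:{C} ∪→ {C,G}; cost 1
[col 1] KLPY: children KL:{A,C}, PY:{C,G} ∩→ {C}; cost 0
[col 2] KL: children K:{G}, L:{G} ∩→ {G}; cost 0
[col 2] PY: children P:{A}, Y:{T} ∪→ {A,T}; cost 1
[col 2] KLPY: children KL:{G}, PY:{A,T} ∪→ {A,G,T}; cost 1
[col 3] KL: children K:{C}, L:{A} ∪→ {A,C}; cost 1
[col 3] PY: children P:{A}, Y:{G} ∪→ {A,G}; cost 1
[col 3] KLPY: children KL:{A,C}, PY:{A,G} ∩→ {A}; cost 0
[col 4] KL: children K:{G}, L:{T} ∪→ {G,T}; cost 1
[col 4] PY: children P:{G}, Y:{T} ∪→ {G,T}; cost 1
[col 4] KLPY: children KL:{G,T}, PY:{G,T} ∩→ {G,T}; cost 0
per-site changes: [2, 2, 2, 2, 2]; total = 10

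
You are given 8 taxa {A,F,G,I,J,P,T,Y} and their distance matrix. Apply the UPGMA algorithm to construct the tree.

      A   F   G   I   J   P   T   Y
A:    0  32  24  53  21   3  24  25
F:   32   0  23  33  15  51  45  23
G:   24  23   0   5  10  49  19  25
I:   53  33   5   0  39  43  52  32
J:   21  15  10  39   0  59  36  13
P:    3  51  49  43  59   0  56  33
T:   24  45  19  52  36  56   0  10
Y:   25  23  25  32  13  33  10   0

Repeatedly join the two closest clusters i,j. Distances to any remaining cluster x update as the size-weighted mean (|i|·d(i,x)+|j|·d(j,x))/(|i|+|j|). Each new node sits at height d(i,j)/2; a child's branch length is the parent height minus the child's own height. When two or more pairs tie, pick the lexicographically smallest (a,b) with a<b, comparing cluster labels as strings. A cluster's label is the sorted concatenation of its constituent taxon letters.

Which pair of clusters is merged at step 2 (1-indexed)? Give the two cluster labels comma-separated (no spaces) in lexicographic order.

step 1: merge (A,P) at d=3; branch lengths A→3/2, P→3/2; new cluster AP
  updated: d(AP,F)=83/2, d(AP,G)=73/2, d(AP,I)=48, d(AP,J)=40, d(AP,T)=40, d(AP,Y)=29
step 2: merge (G,I) at d=5; branch lengths G→5/2, I→5/2; new cluster GI
  updated: d(AP,GI)=169/4, d(F,GI)=28, d(GI,J)=49/2, d(GI,T)=71/2, d(GI,Y)=57/2
step 3: merge (T,Y) at d=10; branch lengths T→5, Y→5; new cluster TY
  updated: d(AP,TY)=69/2, d(F,TY)=34, d(GI,TY)=32, d(J,TY)=49/2
step 4: merge (F,J) at d=15; branch lengths F→15/2, J→15/2; new cluster FJ
  updated: d(AP,FJ)=163/4, d(FJ,GI)=105/4, d(FJ,TY)=117/4
step 5: merge (FJ,GI) at d=105/4; branch lengths FJ→45/8, GI→85/8; new cluster FGIJ
  updated: d(AP,FGIJ)=83/2, d(FGIJ,TY)=245/8
step 6: merge (FGIJ,TY) at d=245/8; branch lengths FGIJ→35/16, TY→165/16; new cluster FGIJTY
  updated: d(AP,FGIJTY)=235/6
step 7: merge (AP,FGIJTY) at d=235/6; branch lengths AP→217/12, FGIJTY→205/48; new cluster AFGIJPTY
final tree: ((A:3/2,P:3/2):217/12,(((F:15/2,J:15/2):45/8,(G:5/2,I:5/2):85/8):35/16,(T:5,Y:5):165/16):205/48)
total length: 4037/48

G,I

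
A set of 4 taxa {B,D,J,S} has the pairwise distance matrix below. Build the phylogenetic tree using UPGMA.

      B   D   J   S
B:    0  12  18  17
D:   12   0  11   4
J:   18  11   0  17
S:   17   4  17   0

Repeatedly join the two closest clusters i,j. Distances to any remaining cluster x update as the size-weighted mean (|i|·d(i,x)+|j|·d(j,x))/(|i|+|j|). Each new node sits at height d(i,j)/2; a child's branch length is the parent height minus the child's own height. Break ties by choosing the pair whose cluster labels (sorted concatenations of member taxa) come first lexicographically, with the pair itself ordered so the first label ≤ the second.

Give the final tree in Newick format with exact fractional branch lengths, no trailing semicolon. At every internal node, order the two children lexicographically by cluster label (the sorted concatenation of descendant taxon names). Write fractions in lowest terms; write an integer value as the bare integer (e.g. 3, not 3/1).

iteration 1: select D,S (d=4); attach at lengths (2, 2); label the merged cluster DS
  updated: d(B,DS)=29/2, d(DS,J)=14
iteration 2: select DS,J (d=14); attach at lengths (5, 7); label the merged cluster DJS
  updated: d(B,DJS)=47/3
iteration 3: select B,DJS (d=47/3); attach at lengths (47/6, 5/6); label the merged cluster BDJS
final tree: (B:47/6,((D:2,S:2):5,J:7):5/6)
total length: 74/3

(B:47/6,((D:2,S:2):5,J:7):5/6)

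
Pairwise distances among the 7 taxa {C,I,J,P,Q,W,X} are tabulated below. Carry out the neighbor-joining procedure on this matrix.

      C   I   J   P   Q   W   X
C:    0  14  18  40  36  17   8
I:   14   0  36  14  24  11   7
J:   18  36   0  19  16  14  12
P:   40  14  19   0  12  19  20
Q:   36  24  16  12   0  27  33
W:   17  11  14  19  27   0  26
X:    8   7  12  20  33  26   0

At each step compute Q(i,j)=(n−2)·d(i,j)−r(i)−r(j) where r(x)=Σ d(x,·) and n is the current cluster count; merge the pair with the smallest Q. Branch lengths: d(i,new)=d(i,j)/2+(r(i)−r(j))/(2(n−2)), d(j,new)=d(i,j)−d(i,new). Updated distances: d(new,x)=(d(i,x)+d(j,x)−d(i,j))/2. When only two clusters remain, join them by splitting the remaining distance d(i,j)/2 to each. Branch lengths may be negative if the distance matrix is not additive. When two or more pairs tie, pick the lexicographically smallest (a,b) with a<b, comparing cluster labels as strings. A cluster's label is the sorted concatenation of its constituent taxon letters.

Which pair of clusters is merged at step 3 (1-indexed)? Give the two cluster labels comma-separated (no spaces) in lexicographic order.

iteration 1: select P,Q (d=12, Q=-212); attach at lengths (18/5, 42/5); label the merged cluster PQ
  updated: d(C,PQ)=32, d(I,PQ)=13, d(J,PQ)=23/2, d(PQ,W)=17, d(PQ,X)=41/2
iteration 2: select J,PQ (d=23/2, Q=-279/2); attach at lengths (87/16, 97/16); label the merged cluster JPQ
  updated: d(C,JPQ)=77/4, d(I,JPQ)=75/4, d(JPQ,W)=39/4, d(JPQ,X)=21/2
iteration 3: select JPQ,W (d=39/4, Q=-371/4); attach at lengths (95/24, 139/24); label the merged cluster JPQW
  updated: d(C,JPQW)=53/4, d(I,JPQW)=10, d(JPQW,X)=107/8
iteration 4: select C,X (d=8, Q=-381/8); attach at lengths (183/32, 73/32); label the merged cluster CX
  updated: d(CX,I)=13/2, d(CX,JPQW)=149/16
iteration 5: select CX,I (d=13/2, Q=-413/16); attach at lengths (93/32, 115/32); label the merged cluster CIX
  updated: d(CIX,JPQW)=205/32
iteration 6: select CIX,JPQW (d=205/32); attach at lengths (205/64, 205/64); label the merged cluster CIJPQWX
final tree: (((C:183/32,X:73/32):93/32,I:115/32):205/64,((J:87/16,(P:18/5,Q:42/5):97/16):95/24,W:139/24):205/64)
total length: 1733/32

JPQ,W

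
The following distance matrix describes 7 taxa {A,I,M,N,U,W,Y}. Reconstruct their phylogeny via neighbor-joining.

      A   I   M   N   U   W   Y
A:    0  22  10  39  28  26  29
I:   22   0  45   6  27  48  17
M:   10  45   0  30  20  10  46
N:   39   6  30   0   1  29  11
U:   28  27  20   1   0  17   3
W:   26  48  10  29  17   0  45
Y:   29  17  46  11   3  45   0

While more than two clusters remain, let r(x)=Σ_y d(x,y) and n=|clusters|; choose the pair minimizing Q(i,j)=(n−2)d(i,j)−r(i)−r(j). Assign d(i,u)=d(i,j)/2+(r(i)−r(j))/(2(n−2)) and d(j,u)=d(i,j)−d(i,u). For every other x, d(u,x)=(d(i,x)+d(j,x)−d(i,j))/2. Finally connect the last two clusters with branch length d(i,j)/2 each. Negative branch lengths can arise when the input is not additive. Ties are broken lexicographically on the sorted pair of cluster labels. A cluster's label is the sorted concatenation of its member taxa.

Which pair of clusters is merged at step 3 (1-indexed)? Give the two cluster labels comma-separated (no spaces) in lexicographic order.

I,N

step 1: merge (M,W) at d=10, Q=-286; branch lengths M→18/5, W→32/5; new cluster MW
  updated: d(A,MW)=13, d(I,MW)=83/2, d(MW,N)=49/2, d(MW,U)=27/2, d(MW,Y)=81/2
step 2: merge (A,MW) at d=13, Q=-212; branch lengths A→25/4, MW→27/4; new cluster AMW
  updated: d(AMW,I)=101/4, d(AMW,N)=101/4, d(AMW,U)=57/4, d(AMW,Y)=113/4
step 3: merge (I,N) at d=6, Q=-201/2; branch lengths I→25/3, N→-7/3; new cluster IN
  updated: d(AMW,IN)=89/4, d(IN,U)=11, d(IN,Y)=11
step 4: merge (AMW,IN) at d=89/4, Q=-129/2; branch lengths AMW→65/4, IN→6; new cluster AIMNW
  updated: d(AIMNW,U)=3/2, d(AIMNW,Y)=17/2
step 5: merge (AIMNW,U) at d=3/2, Q=-13; branch lengths AIMNW→7/2, U→-2; new cluster AIMNUW
  updated: d(AIMNUW,Y)=5
step 6: merge (AIMNUW,Y) at d=5; branch lengths AIMNUW→5/2, Y→5/2; new cluster AIMNUWY
final tree: ((((A:25/4,(M:18/5,W:32/5):27/4):65/4,(I:25/3,N:-7/3):6):7/2,U:-2):5/2,Y:5/2)
total length: 231/4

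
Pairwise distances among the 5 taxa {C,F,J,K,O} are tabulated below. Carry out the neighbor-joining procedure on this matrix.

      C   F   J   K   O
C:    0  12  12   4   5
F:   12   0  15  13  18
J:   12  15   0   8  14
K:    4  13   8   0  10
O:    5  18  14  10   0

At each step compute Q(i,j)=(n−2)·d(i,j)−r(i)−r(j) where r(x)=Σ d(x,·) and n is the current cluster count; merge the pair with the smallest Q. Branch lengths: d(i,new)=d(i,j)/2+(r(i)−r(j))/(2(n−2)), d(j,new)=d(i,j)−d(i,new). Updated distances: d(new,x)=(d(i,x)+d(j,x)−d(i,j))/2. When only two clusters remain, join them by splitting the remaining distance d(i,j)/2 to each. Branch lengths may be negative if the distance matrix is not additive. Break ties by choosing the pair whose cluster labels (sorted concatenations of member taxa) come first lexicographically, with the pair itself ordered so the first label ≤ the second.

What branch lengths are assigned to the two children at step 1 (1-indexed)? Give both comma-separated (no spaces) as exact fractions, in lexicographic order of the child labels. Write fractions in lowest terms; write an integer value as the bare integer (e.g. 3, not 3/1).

1/6,29/6

iteration 1: select C,O (d=5, Q=-65); attach at lengths (1/6, 29/6); label the merged cluster CO
  updated: d(CO,F)=25/2, d(CO,J)=21/2, d(CO,K)=9/2
iteration 2: select CO,K (d=9/2, Q=-44); attach at lengths (11/4, 7/4); label the merged cluster CKO
  updated: d(CKO,F)=21/2, d(CKO,J)=7
iteration 3: select CKO,F (d=21/2, Q=-65/2); attach at lengths (5/4, 37/4); label the merged cluster CFKO
  updated: d(CFKO,J)=23/4
iteration 4: select CFKO,J (d=23/4); attach at lengths (23/8, 23/8); label the merged cluster CFJKO
final tree: ((((C:1/6,O:29/6):11/4,K:7/4):5/4,F:37/4):23/8,J:23/8)
total length: 103/4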